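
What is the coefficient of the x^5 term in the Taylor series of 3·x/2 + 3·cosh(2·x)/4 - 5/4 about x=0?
Expand to order 5: 3·x/2 + 3·cosh(2·x)/4 - 5/4 = x^4/2 + 3·x^2/2 + 3·x/2 - 1/2 + O(x^6).
The coefficient of x^5 is 0.

Final answer: 0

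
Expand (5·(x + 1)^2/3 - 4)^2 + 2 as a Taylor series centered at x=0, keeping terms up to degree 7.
25·x^4/9 + 100·x^3/9 + 10·x^2/3 - 140·x/9 + 67/9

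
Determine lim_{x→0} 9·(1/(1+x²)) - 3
Direct substitution at x = 0 gives 6.

Final answer: 6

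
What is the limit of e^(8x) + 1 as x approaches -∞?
Evaluate the dominant behaviour as x → -∞; each term tends to a finite value or vanishes.
Limit = 1.

Final answer: 1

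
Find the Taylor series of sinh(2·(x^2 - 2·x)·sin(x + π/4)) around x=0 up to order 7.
-3271·√(2)·x^7/630 + 523·√(2)·x^6/120 + 281·√(2)·x^5/60 - 25·√(2)·x^4/6 - 2·√(2)·x^3/3 - √(2)·x^2 - 2·√(2)·x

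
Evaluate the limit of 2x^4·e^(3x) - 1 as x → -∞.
The product is a 0·∞ indeterminate form at x → -∞.
Rewrite the product as 2x^4 / e^(-3x) (an ∞/∞ form) and apply L'Hôpital, or use the standard hierarchy e^(3|x|) ≫ |x^4| as x → -∞.
The indeterminate product → 0, so the limit = -1.

Final answer: -1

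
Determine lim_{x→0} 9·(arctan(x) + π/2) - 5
Direct substitution at x = 0 gives -5 + 9·π/2.

Final answer: -5 + 9·π/2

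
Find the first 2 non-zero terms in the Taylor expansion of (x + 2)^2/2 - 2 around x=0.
x^2/2 + 2·x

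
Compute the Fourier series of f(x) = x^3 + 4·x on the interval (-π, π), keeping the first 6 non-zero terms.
(-4 + 2·π^2)·sin(x) + (-π^2 - 5/2)·sin(2·x) + (20/9 + 2·π^2/3)·sin(3·x) + (-π^2/2 - 29/16)·sin(4·x) + (188/125 + 2·π^2/5)·sin(5·x) + (-π^2/3 - 23/18)·sin(6·x)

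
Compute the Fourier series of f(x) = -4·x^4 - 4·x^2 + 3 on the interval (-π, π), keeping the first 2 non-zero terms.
(-176 + 32·π^2)·cos(x) - 4·π^4/5 - 4·π^2/3 + 3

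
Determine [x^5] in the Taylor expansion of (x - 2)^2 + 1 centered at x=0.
Expand to order 5: (x - 2)^2 + 1 = x^2 - 4·x + 5 + O(x^6).
The coefficient of x^5 is 0.

Final answer: 0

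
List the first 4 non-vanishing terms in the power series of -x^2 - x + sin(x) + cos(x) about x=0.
x^4/24 - x^3/6 - 3·x^2/2 + 1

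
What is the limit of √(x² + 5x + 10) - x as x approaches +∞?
This is an ∞ − ∞ indeterminate form.
Multiply and divide by the conjugate √(x²+5x + 10) + x; the x² terms cancel, leaving (5x + 10)/(√(x²+5x + 10)+x) → 5/2.
Limit = 5/2.

Final answer: 5/2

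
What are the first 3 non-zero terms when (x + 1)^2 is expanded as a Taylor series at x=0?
x^2 + 2·x + 1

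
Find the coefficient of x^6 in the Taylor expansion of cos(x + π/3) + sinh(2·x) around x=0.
Expand to order 6: cos(x + π/3) + sinh(2·x) = -x^6/1440 + x^5·(4/15 - √(3)/240) + x^4/48 + x^3·(√(3)/12 + 4/3) - x^2/4 + x·(2 - √(3)/2) + 1/2 + O(x^7).
The coefficient of x^6 is -1/1440.

Final answer: -1/1440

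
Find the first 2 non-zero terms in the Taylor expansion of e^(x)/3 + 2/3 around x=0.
x/3 + 1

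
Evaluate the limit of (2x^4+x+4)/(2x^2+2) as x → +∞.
This is an ∞/∞ indeterminate form as x → +∞.
Divide numerator and denominator by x^4 and let the lower-order terms vanish; the numerator's degree 4 exceeds the denominator's degree 2, so the quotient diverges.
Limit = ∞.

Final answer: ∞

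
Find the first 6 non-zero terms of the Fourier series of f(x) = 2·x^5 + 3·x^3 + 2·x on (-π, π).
(-74·π^2 + 4·π^4 + 448)·sin(x) + (-2·π^4 - 25/2 + 7·π^2)·sin(2·x) + (-26·π^2/27 + 160/81 + 4·π^4/3)·sin(3·x) + (-π^4 - π^2/4 - 29/32)·sin(4·x) + (416/625 + 14·π^2/25 + 4·π^4/5)·sin(5·x) + (-2·π^4/3 - 17·π^2/27 - 91/162)·sin(6·x)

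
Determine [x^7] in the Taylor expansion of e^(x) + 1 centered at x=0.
Expand to order 7: e^(x) + 1 = x^7/5040 + x^6/720 + x^5/120 + x^4/24 + x^3/6 + x^2/2 + x + 2 + O(x^8).
The coefficient of x^7 is 1/5040.

Final answer: 1/5040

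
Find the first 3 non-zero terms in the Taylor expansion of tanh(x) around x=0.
2·x^5/15 - x^3/3 + x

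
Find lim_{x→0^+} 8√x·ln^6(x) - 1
The product is a 0·∞ indeterminate form at x → 0⁺.
Rewrite the product as 8·ln^6(x) / x^(-1/2) and apply L'Hôpital, or use the standard hierarchy x^(-1/2) ≫ |ln x|^6 as x → 0⁺.
The indeterminate product → 0, so the limit = -1.

Final answer: -1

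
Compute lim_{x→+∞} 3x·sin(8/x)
As x → +∞: let u = 8/x → 0⁺; then 3·x·sin(8/x) = 3·8·sin(u)/u → 3·8·1 = 24.
Limit = 24.

Final answer: 24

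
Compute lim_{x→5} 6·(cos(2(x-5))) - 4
Direct substitution at x = 5 gives 2.

Final answer: 2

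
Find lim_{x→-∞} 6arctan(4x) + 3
Evaluate the dominant behaviour as x → -∞; each term tends to a finite value or vanishes.
Limit = 3 - 3·π.

Final answer: 3 - 3·π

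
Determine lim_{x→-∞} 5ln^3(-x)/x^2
This is an ∞/∞ indeterminate form as x → -∞.
Compare growth rates of the dominant terms (exponentials ≫ polynomials ≫ logarithms), or apply L'Hôpital's rule; the quotient → 0.
Limit = 0.

Final answer: 0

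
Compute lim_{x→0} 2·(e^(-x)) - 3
Direct substitution at x = 0 gives -1.

Final answer: -1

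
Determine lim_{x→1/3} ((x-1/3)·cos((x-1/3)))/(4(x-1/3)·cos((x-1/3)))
Both numerator and denominator → 0 as x → 1/3; this is a 0/0 indeterminate form.
Expand each to leading order near x = 1/3: numerator ~ (x - 1/3), denominator ~ 4·(x - 1/3).
The limit of the ratio is 1/4.

Final answer: 1/4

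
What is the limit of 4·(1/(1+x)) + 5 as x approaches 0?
Direct substitution at x = 0 gives 9.

Final answer: 9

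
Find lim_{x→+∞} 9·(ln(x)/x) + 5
Evaluate the dominant behaviour as x → +∞; each term tends to a finite value or vanishes.
Limit = 5.

Final answer: 5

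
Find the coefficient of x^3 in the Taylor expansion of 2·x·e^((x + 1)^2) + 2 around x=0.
Expand to order 3: 2·x·e^((x + 1)^2) + 2 = 6·e·x^3 + 4·e·x^2 + 2·e·x + 2 + O(x^4).
The coefficient of x^3 is 6·e.

Final answer: 6·e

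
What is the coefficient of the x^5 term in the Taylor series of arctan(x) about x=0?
Expand to order 5: arctan(x) = x^5/5 - x^3/3 + x + O(x^6).
The coefficient of x^5 is 1/5.

Final answer: 1/5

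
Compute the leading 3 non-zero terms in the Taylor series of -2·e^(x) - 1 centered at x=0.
-x^2 - 2·x - 3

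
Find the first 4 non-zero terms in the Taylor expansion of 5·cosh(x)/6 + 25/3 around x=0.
x^6/864 + 5·x^4/144 + 5·x^2/12 + 55/6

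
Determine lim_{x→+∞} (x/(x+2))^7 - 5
As x → +∞: x/(x+2) = 1/(1 + 2/x) → 1, and the 7th power of a limit-1 base also → 1; with the additive constant, 1 - 5 = -4.
Limit = -4.

Final answer: -4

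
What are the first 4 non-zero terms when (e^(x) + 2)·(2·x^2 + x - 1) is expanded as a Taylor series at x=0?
7·x^3/3 + 13·x^2/2 + 2·x - 3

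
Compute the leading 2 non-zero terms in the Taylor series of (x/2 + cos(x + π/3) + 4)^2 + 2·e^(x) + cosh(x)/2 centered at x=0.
x·(13/2 - 9·√(3)/2) + 91/4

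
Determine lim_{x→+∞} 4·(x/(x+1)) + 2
Evaluate the dominant behaviour as x → +∞; each term tends to a finite value or vanishes.
Limit = 6.

Final answer: 6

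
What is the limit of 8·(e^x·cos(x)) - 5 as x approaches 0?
Direct substitution at x = 0 gives 3.

Final answer: 3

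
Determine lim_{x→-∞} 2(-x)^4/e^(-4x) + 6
The quotient is an ∞/∞ indeterminate form as x → -∞.
Compare growth rates of the dominant terms (exponentials ≫ polynomials ≫ logarithms), or apply L'Hôpital's rule; the quotient → 0.
Adding the constant: 0 + 6 = 6. Limit = 6.

Final answer: 6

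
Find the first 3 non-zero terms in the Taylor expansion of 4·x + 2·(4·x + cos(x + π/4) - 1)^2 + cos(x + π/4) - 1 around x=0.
x^2·(-√(2)/4 + 2·(-1 + √(2)/2)^2·(-√(2)/(2·(-1 + √(2)/2)) + (4/(-1 + √(2)/2) - √(2)/(2·(-1 + √(2)/2)))^2)) + x·(2·(-1 + √(2)/2)^2·(8/(-1 + √(2)/2) - √(2)/(-1 + √(2)/2)) - √(2)/2 + 4) - 1 + 2·(-1 + √(2)/2)^2 + √(2)/2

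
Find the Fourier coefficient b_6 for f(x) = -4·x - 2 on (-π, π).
b_6 = (1/π) ∫_{-π}^{π} f(x)·sin(6x) dx.
Evaluate the integral (use parity and integration by parts as needed): b_6 = 4/3.

Final answer: 4/3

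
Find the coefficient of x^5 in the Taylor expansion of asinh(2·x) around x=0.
Expand to order 5: asinh(2·x) = 12·x^5/5 - 4·x^3/3 + 2·x + O(x^6).
The coefficient of x^5 is 12/5.

Final answer: 12/5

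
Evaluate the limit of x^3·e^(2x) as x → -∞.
This is a 0·∞ indeterminate form at x → -∞.
Rewrite the product as x^3 / e^(-2x) (an ∞/∞ form) and apply L'Hôpital, or use the standard hierarchy e^(2|x|) ≫ |x^3| as x → -∞.
The indeterminate product → 0, so the limit = 0.

Final answer: 0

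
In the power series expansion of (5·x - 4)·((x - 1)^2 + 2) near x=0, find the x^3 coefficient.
Expand to order 3: (5·x - 4)·((x - 1)^2 + 2) = 5·x^3 - 14·x^2 + 23·x - 12 + O(x^4).
The coefficient of x^3 is 5.

Final answer: 5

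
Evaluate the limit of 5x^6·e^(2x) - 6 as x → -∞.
The product is a 0·∞ indeterminate form at x → -∞.
Rewrite the product as 5x^6 / e^(-2x) (an ∞/∞ form) and apply L'Hôpital, or use the standard hierarchy e^(2|x|) ≫ |x^6| as x → -∞.
The indeterminate product → 0, so the limit = -6.

Final answer: -6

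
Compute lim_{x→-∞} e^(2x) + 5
Evaluate the dominant behaviour as x → -∞; each term tends to a finite value or vanishes.
Limit = 5.

Final answer: 5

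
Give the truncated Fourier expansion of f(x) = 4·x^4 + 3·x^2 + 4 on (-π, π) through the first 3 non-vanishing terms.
(180 - 32·π^2)·cos(x) + (-9 + 8·π^2)·cos(2·x) + 4 + π^2 + 4·π^4/5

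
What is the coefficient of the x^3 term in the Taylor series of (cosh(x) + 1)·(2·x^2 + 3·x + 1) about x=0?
Expand to order 3: (cosh(x) + 1)·(2·x^2 + 3·x + 1) = 3·x^3/2 + 9·x^2/2 + 6·x + 2 + O(x^4).
The coefficient of x^3 is 3/2.

Final answer: 3/2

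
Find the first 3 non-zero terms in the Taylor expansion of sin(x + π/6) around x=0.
-x^2/4 + √(3)·x/2 + 1/2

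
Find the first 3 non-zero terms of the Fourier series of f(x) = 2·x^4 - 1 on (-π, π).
(96 - 16·π^2)·cos(x) + (-6 + 4·π^2)·cos(2·x) - 1 + 2·π^4/5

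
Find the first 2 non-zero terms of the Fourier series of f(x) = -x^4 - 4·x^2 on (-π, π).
(-32 + 8·π^2)·cos(x) - π^4/5 - 4·π^2/3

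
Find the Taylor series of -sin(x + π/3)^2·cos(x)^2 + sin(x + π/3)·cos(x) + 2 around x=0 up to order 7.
x^7·(-2/315 + 13·√(3)/63) + x^6·(7/18 - √(3)/45) + x^5·(1/15 - 17·√(3)/30) + x^4·(-11/12 + √(3)/6) + x^3·(-1/3 + 5·√(3)/6) + x^2·(5/4 - √(3)/2) + x·(1/2 - √(3)/2) + √(3)/2 + 5/4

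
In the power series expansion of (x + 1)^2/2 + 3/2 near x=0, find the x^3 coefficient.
Expand to order 3: (x + 1)^2/2 + 3/2 = x^2/2 + x + 2 + O(x^4).
The coefficient of x^3 is 0.

Final answer: 0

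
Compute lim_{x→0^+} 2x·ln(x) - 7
The product is a 0·∞ indeterminate form at x → 0⁺.
Rewrite the product as 2·ln(x) / x^(-1) and apply L'Hôpital, or use the standard hierarchy x^(-1) ≫ |ln x| as x → 0⁺.
The indeterminate product → 0, so the limit = -7.

Final answer: -7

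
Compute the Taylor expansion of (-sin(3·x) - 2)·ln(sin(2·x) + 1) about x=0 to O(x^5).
23·x^4/3 + 10·x^3/3 - 2·x^2 - 4·x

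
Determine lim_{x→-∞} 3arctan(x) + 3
Evaluate the dominant behaviour as x → -∞; each term tends to a finite value or vanishes.
Limit = 3 - 3·π/2.

Final answer: 3 - 3·π/2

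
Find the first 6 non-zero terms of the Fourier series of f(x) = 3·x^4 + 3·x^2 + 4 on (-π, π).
(132 - 24·π^2)·cos(x) + (-6 + 6·π^2)·cos(2·x) + (4/9 - 8·π^2/3)·cos(3·x) + (3/16 + 3·π^2/2)·cos(4·x) + (-24·π^2/25 - 156/625)·cos(5·x) + 4 + π^2 + 3·π^4/5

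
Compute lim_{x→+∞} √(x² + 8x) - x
This is an ∞ − ∞ indeterminate form.
Multiply and divide by the conjugate √(x²+8x) + x; the x² terms cancel, leaving (8x)/(√(x²+8x)+x) → 8/2 = 4.
Limit = 4.

Final answer: 4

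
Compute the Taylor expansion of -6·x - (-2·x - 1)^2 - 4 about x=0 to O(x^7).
-4·x^2 - 10·x - 5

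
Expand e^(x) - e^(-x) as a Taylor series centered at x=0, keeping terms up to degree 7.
x^7/2520 + x^5/60 + x^3/3 + 2·x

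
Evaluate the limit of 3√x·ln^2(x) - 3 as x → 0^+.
The product is a 0·∞ indeterminate form at x → 0⁺.
Rewrite the product as 3·ln^2(x) / x^(-1/2) and apply L'Hôpital, or use the standard hierarchy x^(-1/2) ≫ |ln x|^2 as x → 0⁺.
The indeterminate product → 0, so the limit = -3.

Final answer: -3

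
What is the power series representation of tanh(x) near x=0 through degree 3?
-x^3/3 + x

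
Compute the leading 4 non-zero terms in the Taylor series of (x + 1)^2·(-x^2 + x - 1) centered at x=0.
-x^4 - x^3 - x - 1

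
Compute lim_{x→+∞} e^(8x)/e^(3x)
This is an ∞/∞ indeterminate form as x → +∞.
Rewrite e^(8x)/e^(3x) = e^((8−3)x) = e^(5x); the exponent coefficient is 5 > 0 so e^(5x) → ∞.
Limit = ∞.

Final answer: ∞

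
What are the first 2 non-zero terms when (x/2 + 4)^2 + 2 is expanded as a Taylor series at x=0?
4·x + 18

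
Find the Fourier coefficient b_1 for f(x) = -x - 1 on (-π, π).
b_1 = (1/π) ∫_{-π}^{π} f(x)·sin(1x) dx.
Evaluate the integral (use parity and integration by parts as needed): b_1 = -2.

Final answer: -2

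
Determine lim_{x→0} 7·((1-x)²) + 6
Direct substitution at x = 0 gives 13.

Final answer: 13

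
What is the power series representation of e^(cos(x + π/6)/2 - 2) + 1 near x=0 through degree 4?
x^4·(5·√(3)·e^(-2 + √(3)/4)/768 + 27·e^(-2 + √(3)/4)/2048) + x^3·(5·e^(-2 + √(3)/4)/128 + √(3)·e^(-2 + √(3)/4)/32) + x^2·(-√(3)·e^(-2 + √(3)/4)/8 + e^(-2 + √(3)/4)/32) - x·e^(-2 + √(3)/4)/4 + e^(-2 + √(3)/4) + 1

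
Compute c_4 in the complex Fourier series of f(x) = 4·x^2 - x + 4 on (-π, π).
Compute the real Fourier coefficients first: a_4 = 1, b_4 = 1/2.
Then c_4 = (a_4 − i·b_4)/2 = 1/2 - i/4.

Final answer: 1/2 - i/4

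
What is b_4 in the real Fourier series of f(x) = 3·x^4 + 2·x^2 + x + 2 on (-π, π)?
b_4 = (1/π) ∫_{-π}^{π} f(x)·sin(4x) dx.
Evaluate the integral (use parity and integration by parts as needed): b_4 = -1/2.

Final answer: -1/2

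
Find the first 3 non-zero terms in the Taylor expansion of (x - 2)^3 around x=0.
-6·x^2 + 12·x - 8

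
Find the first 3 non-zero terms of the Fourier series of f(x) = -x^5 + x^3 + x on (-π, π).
(-250 - 2·π^4 + 42·π^2)·sin(x) + (-6·π^2 + 8 + π^4)·sin(2·x) + (-2·π^4/3 - 62/81 + 58·π^2/27)·sin(3·x)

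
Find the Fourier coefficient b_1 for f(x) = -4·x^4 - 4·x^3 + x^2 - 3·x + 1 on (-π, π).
b_1 = (1/π) ∫_{-π}^{π} f(x)·sin(1x) dx.
Evaluate the integral (use parity and integration by parts as needed): b_1 = 42 - 8·π^2.

Final answer: 42 - 8·π^2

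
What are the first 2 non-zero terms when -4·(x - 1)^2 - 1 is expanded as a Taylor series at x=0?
8·x - 5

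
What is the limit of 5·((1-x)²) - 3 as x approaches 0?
Direct substitution at x = 0 gives 2.

Final answer: 2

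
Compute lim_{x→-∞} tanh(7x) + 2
Evaluate the dominant behaviour as x → -∞; each term tends to a finite value or vanishes.
Limit = 1.

Final answer: 1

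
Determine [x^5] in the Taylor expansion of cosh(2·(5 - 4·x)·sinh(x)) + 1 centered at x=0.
Expand to order 5: cosh(2·(5 - 4·x)·sinh(x)) + 1 = -1360·x^5 + 1396·x^4/3 - 80·x^3 + 50·x^2 + 2 + O(x^6).
The coefficient of x^5 is -1360.

Final answer: -1360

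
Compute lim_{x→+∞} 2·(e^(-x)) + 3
Evaluate the dominant behaviour as x → +∞; each term tends to a finite value or vanishes.
Limit = 3.

Final answer: 3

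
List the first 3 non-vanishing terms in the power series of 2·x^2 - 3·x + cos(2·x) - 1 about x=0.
-4·x^6/45 + 2·x^4/3 - 3·x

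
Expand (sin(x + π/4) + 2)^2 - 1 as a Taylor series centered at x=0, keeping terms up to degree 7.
x^7·(√(2)/2 + 2)^2·(-1/(80·(√(2)/2 + 2)^2) - √(2)/(5040·(√(2)/2 + 2))) + x^6·(√(2)/2 + 2)^2·(-√(2)/(720·(√(2)/2 + 2)) + 1/(720·(√(2)/2 + 2)^2)) + x^5·(√(2)/2 + 2)^2·(√(2)/(120·(√(2)/2 + 2)) + 1/(8·(√(2)/2 + 2)^2)) + x^4·(√(2)/2 + 2)^2·(-1/(24·(√(2)/2 + 2)^2) + √(2)/(24·(√(2)/2 + 2))) + x^3·(√(2)/2 + 2)^2·(-√(2)/(6·(√(2)/2 + 2)) - 1/(2·(√(2)/2 + 2)^2)) + x^2·(√(2)/2 + 2)^2·(-√(2)/(2·(√(2)/2 + 2)) + 1/(2·(√(2)/2 + 2)^2)) + √(2)·x·(√(2)/2 + 2) - 1 + (√(2)/2 + 2)^2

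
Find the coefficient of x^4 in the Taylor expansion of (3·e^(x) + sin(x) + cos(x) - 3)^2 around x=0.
Expand to order 4: (3·e^(x) + sin(x) + cos(x) - 3)^2 = 4·x^4 + 26·x^3/3 + 18·x^2 + 8·x + 1 + O(x^5).
The coefficient of x^4 is 4.

Final answer: 4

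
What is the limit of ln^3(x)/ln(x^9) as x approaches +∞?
This is an ∞/∞ indeterminate form as x → +∞.
Write ln(x^9) = 9·ln(x), reducing the quotient to ln^2(x)/9 → ∞.
Limit = ∞.

Final answer: ∞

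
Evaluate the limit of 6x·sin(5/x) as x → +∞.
As x → +∞: let u = 5/x → 0⁺; then 6·x·sin(5/x) = 6·5·sin(u)/u → 6·5·1 = 30.
Limit = 30.

Final answer: 30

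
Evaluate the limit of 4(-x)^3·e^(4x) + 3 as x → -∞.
The product is a 0·∞ indeterminate form at x → -∞.
Rewrite the product as 4(-x)^3 / e^(-4x) (an ∞/∞ form) and apply L'Hôpital, or use the standard hierarchy e^(4|x|) ≫ |(-x)^3| as x → -∞.
The indeterminate product → 0, so the limit = 3.

Final answer: 3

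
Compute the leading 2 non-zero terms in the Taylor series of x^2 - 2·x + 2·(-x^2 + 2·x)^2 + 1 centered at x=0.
1 - 2·x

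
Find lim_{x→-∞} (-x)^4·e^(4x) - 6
The product is a 0·∞ indeterminate form at x → -∞.
Rewrite the product as (-x)^4 / e^(-4x) (an ∞/∞ form) and apply L'Hôpital, or use the standard hierarchy e^(4|x|) ≫ |(-x)^4| as x → -∞.
The indeterminate product → 0, so the limit = -6.

Final answer: -6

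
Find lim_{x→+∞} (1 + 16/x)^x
As x → +∞: this is the defining limit (1 + 16/x)^x → e^16.
Limit = e^(16).

Final answer: e^(16)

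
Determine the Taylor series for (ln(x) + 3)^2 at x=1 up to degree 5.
9 + 6·(x - 1) - 2·(x - 1)^2 + (x - 1)^3 - 7·(x - 1)^4/12 + 11·(x - 1)^5/30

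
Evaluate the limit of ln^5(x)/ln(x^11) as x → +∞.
This is an ∞/∞ indeterminate form as x → +∞.
Write ln(x^11) = 11·ln(x), reducing the quotient to ln^4(x)/11 → ∞.
Limit = ∞.

Final answer: ∞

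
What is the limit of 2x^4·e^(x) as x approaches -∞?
This is a 0·∞ indeterminate form at x → -∞.
Rewrite the product as 2x^4 / e^(-x) (an ∞/∞ form) and apply L'Hôpital, or use the standard hierarchy e^(|x|) ≫ |x^4| as x → -∞.
The indeterminate product → 0, so the limit = 0.

Final answer: 0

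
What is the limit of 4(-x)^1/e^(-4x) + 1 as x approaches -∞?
The quotient is an ∞/∞ indeterminate form as x → -∞.
Compare growth rates of the dominant terms (exponentials ≫ polynomials ≫ logarithms), or apply L'Hôpital's rule; the quotient → 0.
Adding the constant: 0 + 1 = 1. Limit = 1.

Final answer: 1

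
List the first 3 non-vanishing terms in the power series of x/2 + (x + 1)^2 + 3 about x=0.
x^2 + 5·x/2 + 4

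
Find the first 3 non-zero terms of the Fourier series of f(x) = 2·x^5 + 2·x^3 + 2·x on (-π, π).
(-76·π^2 + 4·π^4 + 460)·sin(x) + (-2·π^4 - 14 + 8·π^2)·sin(2·x) + (-44·π^2/27 + 196/81 + 4·π^4/3)·sin(3·x)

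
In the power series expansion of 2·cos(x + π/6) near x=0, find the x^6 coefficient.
Expand to order 6: 2·cos(x + π/6) = -√(3)·x^6/720 - x^5/120 + √(3)·x^4/24 + x^3/6 - √(3)·x^2/2 - x + √(3) + O(x^7).
The coefficient of x^6 is -√(3)/720.

Final answer: -√(3)/720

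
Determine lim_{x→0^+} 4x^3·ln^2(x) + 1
The product is a 0·∞ indeterminate form at x → 0⁺.
Rewrite the product as 4·ln^2(x) / x^(-3) and apply L'Hôpital, or use the standard hierarchy x^(-3) ≫ |ln x|^2 as x → 0⁺.
The indeterminate product → 0, so the limit = 1.

Final answer: 1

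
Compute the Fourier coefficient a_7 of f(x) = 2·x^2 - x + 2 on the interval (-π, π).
a_7 = (1/π) ∫_{-π}^{π} f(x)·cos(7x) dx.
Evaluate the integral (use parity and integration by parts as needed): a_7 = -8/49.

Final answer: -8/49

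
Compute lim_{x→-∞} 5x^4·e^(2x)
This is a 0·∞ indeterminate form at x → -∞.
Rewrite the product as 5x^4 / e^(-2x) (an ∞/∞ form) and apply L'Hôpital, or use the standard hierarchy e^(2|x|) ≫ |x^4| as x → -∞.
The indeterminate product → 0, so the limit = 0.

Final answer: 0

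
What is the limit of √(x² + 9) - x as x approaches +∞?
This is an ∞ − ∞ indeterminate form.
Multiply and divide by the conjugate √(x²+9) + x; the x² terms cancel, leaving 9/(√(x²+9)+x) → 0.
Limit = 0.

Final answer: 0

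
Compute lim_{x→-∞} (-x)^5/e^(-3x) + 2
The quotient is an ∞/∞ indeterminate form as x → -∞.
Compare growth rates of the dominant terms (exponentials ≫ polynomials ≫ logarithms), or apply L'Hôpital's rule; the quotient → 0.
Adding the constant: 0 + 2 = 2. Limit = 2.

Final answer: 2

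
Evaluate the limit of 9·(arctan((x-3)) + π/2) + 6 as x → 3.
Direct substitution at x = 3 gives 6 + 9·π/2.

Final answer: 6 + 9·π/2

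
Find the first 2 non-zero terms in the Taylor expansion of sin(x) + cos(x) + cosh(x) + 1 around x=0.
x + 3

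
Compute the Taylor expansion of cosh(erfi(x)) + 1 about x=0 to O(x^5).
x^4·(2/(3·π^2) + 4/(3·π)) + 2·x^2/π + 2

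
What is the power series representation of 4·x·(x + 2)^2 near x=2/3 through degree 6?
512/27 + 128·(x - 2/3)/3 + 24·(x - 2/3)^2 + 4·(x - 2/3)^3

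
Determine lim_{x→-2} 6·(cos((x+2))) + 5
Direct substitution at x = -2 gives 11.

Final answer: 11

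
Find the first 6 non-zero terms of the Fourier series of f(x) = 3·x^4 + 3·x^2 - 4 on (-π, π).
(132 - 24·π^2)·cos(x) + (-6 + 6·π^2)·cos(2·x) + (4/9 - 8·π^2/3)·cos(3·x) + (3/16 + 3·π^2/2)·cos(4·x) + (-24·π^2/25 - 156/625)·cos(5·x) - 4 + π^2 + 3·π^4/5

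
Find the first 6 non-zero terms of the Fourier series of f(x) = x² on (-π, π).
-4·cos(x) + cos(2·x) - 4·cos(3·x)/9 + cos(4·x)/4 - 4·cos(5·x)/25 + π^2/3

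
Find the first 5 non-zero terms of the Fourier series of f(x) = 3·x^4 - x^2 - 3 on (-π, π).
(148 - 24·π^2)·cos(x) + (-10 + 6·π^2)·cos(2·x) + (20/9 - 8·π^2/3)·cos(3·x) + (-13/16 + 3·π^2/2)·cos(4·x) - π^2/3 - 3 + 3·π^4/5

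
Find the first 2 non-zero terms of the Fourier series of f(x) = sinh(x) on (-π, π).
sin(x)·sinh(π)/π - 4·sin(2·x)·sinh(π)/(5·π)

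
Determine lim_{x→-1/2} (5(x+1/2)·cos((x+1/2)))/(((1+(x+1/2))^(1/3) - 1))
Both numerator and denominator → 0 as x → -1/2; this is a 0/0 indeterminate form.
Expand each to leading order near x = -1/2: numerator ~ 5·(x + 1/2), denominator ~ (x + 1/2)/3.
The limit of the ratio is 15.

Final answer: 15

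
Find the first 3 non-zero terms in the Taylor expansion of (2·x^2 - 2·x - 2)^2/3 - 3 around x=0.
-4·x^2/3 + 8·x/3 - 5/3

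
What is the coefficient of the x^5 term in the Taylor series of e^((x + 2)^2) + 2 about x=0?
106·e^(4)/5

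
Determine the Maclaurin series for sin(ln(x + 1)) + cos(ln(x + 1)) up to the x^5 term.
x^5/4 - 5·x^4/12 + 2·x^3/3 - x^2 + x + 1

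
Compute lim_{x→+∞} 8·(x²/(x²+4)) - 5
Evaluate the dominant behaviour as x → +∞; each term tends to a finite value or vanishes.
Limit = 3.

Final answer: 3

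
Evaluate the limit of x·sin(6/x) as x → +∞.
As x → +∞: let u = 6/x → 0⁺; then x·sin(6/x) = 6·sin(u)/u → 6·1 = 6.
Limit = 6.

Final answer: 6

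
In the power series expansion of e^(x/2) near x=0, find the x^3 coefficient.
Expand to order 3: e^(x/2) = x^3/48 + x^2/8 + x/2 + 1 + O(x^4).
The coefficient of x^3 is 1/48.

Final answer: 1/48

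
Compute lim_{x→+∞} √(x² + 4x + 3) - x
This is an ∞ − ∞ indeterminate form.
Multiply and divide by the conjugate √(x²+4x + 3) + x; the x² terms cancel, leaving (4x + 3)/(√(x²+4x + 3)+x) → 4/2 = 2.
Limit = 2.

Final answer: 2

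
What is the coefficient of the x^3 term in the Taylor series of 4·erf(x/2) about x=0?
Expand to order 3: 4·erf(x/2) = -x^3/(3·√(π)) + 4·x/√(π) + O(x^4).
The coefficient of x^3 is -1/(3·√(π)).

Final answer: -1/(3·√(π))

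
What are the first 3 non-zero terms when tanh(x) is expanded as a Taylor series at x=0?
2·x^5/15 - x^3/3 + x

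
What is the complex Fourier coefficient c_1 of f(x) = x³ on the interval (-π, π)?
Compute the real Fourier coefficients first: a_1 = 0, b_1 = -12 + 2·π^2.
Then c_1 = (a_1 − i·b_1)/2 = -i·π^2 + 6·i.

Final answer: -i·π^2 + 6·i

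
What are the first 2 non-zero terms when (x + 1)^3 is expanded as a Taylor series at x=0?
3·x + 1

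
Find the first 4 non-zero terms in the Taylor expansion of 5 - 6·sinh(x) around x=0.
-x^5/20 - x^3 - 6·x + 5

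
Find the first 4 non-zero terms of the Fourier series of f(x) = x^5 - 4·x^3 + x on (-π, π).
(-48·π^2 + 2·π^4 + 290)·sin(x) + (-π^4 - 29/2 + 9·π^2)·sin(2·x) + (-112·π^2/27 + 278/81 + 2·π^4/3)·sin(3·x) + (-π^4/2 - 95/64 + 21·π^2/8)·sin(4·x)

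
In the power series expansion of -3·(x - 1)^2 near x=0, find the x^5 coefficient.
Expand to order 5: -3·(x - 1)^2 = -3·x^2 + 6·x - 3 + O(x^6).
The coefficient of x^5 is 0.

Final answer: 0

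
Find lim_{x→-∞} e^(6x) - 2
Evaluate the dominant behaviour as x → -∞; each term tends to a finite value or vanishes.
Limit = -2.

Final answer: -2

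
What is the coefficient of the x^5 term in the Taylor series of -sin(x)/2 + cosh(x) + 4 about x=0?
Expand to order 5: -sin(x)/2 + cosh(x) + 4 = -x^5/240 + x^4/24 + x^3/12 + x^2/2 - x/2 + 5 + O(x^6).
The coefficient of x^5 is -1/240.

Final answer: -1/240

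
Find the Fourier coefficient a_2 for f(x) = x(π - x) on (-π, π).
a_2 = (1/π) ∫_{-π}^{π} f(x)·cos(2x) dx.
Evaluate the integral (use parity and integration by parts as needed): a_2 = -1.

Final answer: -1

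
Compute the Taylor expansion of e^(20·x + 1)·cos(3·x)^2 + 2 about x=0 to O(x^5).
14681·e·x^4/3 + 3460·e·x^3/3 + 191·e·x^2 + 20·e·x + 2 + e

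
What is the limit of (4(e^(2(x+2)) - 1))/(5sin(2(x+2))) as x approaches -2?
Both numerator and denominator → 0 as x → -2; this is a 0/0 indeterminate form.
Expand each to leading order near x = -2: numerator ~ 8·(x + 2), denominator ~ 10·(x + 2).
The limit of the ratio is 4/5.

Final answer: 4/5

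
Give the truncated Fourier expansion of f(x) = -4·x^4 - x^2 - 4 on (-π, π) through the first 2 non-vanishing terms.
(-188 + 32·π^2)·cos(x) - 4·π^4/5 - 4 - π^2/3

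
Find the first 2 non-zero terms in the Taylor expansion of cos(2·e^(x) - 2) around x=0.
1 - 2·x^2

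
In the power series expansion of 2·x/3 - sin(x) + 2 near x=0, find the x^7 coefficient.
Expand to order 7: 2·x/3 - sin(x) + 2 = x^7/5040 - x^5/120 + x^3/6 - x/3 + 2 + O(x^8).
The coefficient of x^7 is 1/5040.

Final answer: 1/5040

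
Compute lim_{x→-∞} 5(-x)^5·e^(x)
This is a 0·∞ indeterminate form at x → -∞.
Rewrite the product as 5(-x)^5 / e^(-x) (an ∞/∞ form) and apply L'Hôpital, or use the standard hierarchy e^(|x|) ≫ |(-x)^5| as x → -∞.
The indeterminate product → 0, so the limit = 0.

Final answer: 0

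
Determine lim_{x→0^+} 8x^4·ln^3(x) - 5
The product is a 0·∞ indeterminate form at x → 0⁺.
Rewrite the product as 8·ln^3(x) / x^(-4) and apply L'Hôpital, or use the standard hierarchy x^(-4) ≫ |ln x|^3 as x → 0⁺.
The indeterminate product → 0, so the limit = -5.

Final answer: -5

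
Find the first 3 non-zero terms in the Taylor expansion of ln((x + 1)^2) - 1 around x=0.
-x^2 + 2·x - 1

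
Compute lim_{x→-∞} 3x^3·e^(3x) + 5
The product is a 0·∞ indeterminate form at x → -∞.
Rewrite the product as 3x^3 / e^(-3x) (an ∞/∞ form) and apply L'Hôpital, or use the standard hierarchy e^(3|x|) ≫ |x^3| as x → -∞.
The indeterminate product → 0, so the limit = 5.

Final answer: 5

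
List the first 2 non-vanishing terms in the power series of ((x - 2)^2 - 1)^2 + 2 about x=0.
11 - 24·x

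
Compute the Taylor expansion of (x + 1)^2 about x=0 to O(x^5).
x^2 + 2·x + 1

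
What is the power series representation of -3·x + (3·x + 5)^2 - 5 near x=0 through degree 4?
9·x^2 + 27·x + 20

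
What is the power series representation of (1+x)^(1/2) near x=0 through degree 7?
33·x^7/2048 - 21·x^6/1024 + 7·x^5/256 - 5·x^4/128 + x^3/16 - x^2/8 + x/2 + 1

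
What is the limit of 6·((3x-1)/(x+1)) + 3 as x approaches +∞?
Evaluate the dominant behaviour as x → +∞; each term tends to a finite value or vanishes.
Limit = 21.

Final answer: 21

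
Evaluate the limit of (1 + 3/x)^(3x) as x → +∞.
As x → +∞: write (1 + 3/x)^(3x) = ((1 + 3/x)^x)^3 → (e^3)^3 = e^9.
Limit = e^(9).

Final answer: e^(9)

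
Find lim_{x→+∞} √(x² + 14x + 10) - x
This is an ∞ − ∞ indeterminate form.
Multiply and divide by the conjugate √(x²+14x + 10) + x; the x² terms cancel, leaving (14x + 10)/(√(x²+14x + 10)+x) → 14/2 = 7.
Limit = 7.

Final answer: 7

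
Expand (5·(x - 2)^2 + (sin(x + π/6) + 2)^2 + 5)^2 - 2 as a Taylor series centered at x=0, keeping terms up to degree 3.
x^3·(-180 - 115·√(3)/6) + x^2·(15625·(-16/25 + 2·√(3)/25)^2/16 + 1125/4) + x·(-1250 + 625·√(3)/4) + 15593/16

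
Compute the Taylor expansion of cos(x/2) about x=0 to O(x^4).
1 - x^2/8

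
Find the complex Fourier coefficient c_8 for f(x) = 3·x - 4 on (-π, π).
Compute the real Fourier coefficients first: a_8 = 0, b_8 = -3/4.
Then c_8 = (a_8 − i·b_8)/2 = 3·i/8.

Final answer: 3·i/8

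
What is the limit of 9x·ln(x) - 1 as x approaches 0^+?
The product is a 0·∞ indeterminate form at x → 0⁺.
Rewrite the product as 9·ln(x) / x^(-1) and apply L'Hôpital, or use the standard hierarchy x^(-1) ≫ |ln x| as x → 0⁺.
The indeterminate product → 0, so the limit = -1.

Final answer: -1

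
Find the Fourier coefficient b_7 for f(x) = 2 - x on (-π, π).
b_7 = (1/π) ∫_{-π}^{π} f(x)·sin(7x) dx.
Evaluate the integral (use parity and integration by parts as needed): b_7 = -2/7.

Final answer: -2/7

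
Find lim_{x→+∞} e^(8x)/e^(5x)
This is an ∞/∞ indeterminate form as x → +∞.
Rewrite e^(8x)/e^(5x) = e^((8−5)x) = e^(3x); the exponent coefficient is 3 > 0 so e^(3x) → ∞.
Limit = ∞.

Final answer: ∞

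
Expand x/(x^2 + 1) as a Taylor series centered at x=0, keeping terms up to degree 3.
-x^3 + x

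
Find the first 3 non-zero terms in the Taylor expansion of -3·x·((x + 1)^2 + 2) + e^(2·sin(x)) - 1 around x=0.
-2·x^3 - 4·x^2 - 7·x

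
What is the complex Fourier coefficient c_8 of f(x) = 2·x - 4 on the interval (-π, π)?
Compute the real Fourier coefficients first: a_8 = 0, b_8 = -1/2.
Then c_8 = (a_8 − i·b_8)/2 = i/4.

Final answer: i/4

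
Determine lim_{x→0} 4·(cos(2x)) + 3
Direct substitution at x = 0 gives 7.

Final answer: 7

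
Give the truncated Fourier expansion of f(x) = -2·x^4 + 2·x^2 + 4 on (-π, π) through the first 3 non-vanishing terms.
(-104 + 16·π^2)·cos(x) + (8 - 4·π^2)·cos(2·x) - 2·π^4/5 + 4 + 2·π^2/3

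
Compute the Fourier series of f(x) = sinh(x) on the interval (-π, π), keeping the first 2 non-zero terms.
sin(x)·sinh(π)/π - 4·sin(2·x)·sinh(π)/(5·π)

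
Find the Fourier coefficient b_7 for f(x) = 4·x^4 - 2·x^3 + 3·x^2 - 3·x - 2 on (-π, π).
b_7 = (1/π) ∫_{-π}^{π} f(x)·sin(7x) dx.
Evaluate the integral (use parity and integration by parts as needed): b_7 = -4·π^2/7 - 270/343.

Final answer: -4·π^2/7 - 270/343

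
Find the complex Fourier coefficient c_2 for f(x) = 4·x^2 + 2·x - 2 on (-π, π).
Compute the real Fourier coefficients first: a_2 = 4, b_2 = -2.
Then c_2 = (a_2 − i·b_2)/2 = 2 + i.

Final answer: 2 + i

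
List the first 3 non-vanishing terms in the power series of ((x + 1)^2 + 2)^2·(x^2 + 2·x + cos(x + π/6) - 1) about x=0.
x^2·(11·√(3)/4 + 17) + x·(3/2 + 6·√(3)) - 9 + 9·√(3)/2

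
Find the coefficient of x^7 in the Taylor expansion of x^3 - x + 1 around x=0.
Expand to order 7: x^3 - x + 1 = x^3 - x + 1 + O(x^8).
The coefficient of x^7 is 0.

Final answer: 0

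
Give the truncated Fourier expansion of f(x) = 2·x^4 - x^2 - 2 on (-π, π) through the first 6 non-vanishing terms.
(100 - 16·π^2)·cos(x) + (-7 + 4·π^2)·cos(2·x) + (44/27 - 16·π^2/9)·cos(3·x) + (-5/8 + π^2)·cos(4·x) + (196/625 - 16·π^2/25)·cos(5·x) - π^2/3 - 2 + 2·π^4/5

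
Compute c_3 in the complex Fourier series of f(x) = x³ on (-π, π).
Compute the real Fourier coefficients first: a_3 = 0, b_3 = -4/9 + 2·π^2/3.
Then c_3 = (a_3 − i·b_3)/2 = -i·π^2/3 + 2·i/9.

Final answer: -i·π^2/3 + 2·i/9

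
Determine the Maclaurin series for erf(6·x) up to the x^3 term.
-144·x^3/√(π) + 12·x/√(π)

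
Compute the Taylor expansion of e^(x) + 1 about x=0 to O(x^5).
x^4/24 + x^3/6 + x^2/2 + x + 2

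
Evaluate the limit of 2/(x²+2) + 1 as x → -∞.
Evaluate the dominant behaviour as x → -∞; each term tends to a finite value or vanishes.
Limit = 1.

Final answer: 1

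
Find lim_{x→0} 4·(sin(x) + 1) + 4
Direct substitution at x = 0 gives 8.

Final answer: 8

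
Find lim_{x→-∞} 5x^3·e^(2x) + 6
The product is a 0·∞ indeterminate form at x → -∞.
Rewrite the product as 5x^3 / e^(-2x) (an ∞/∞ form) and apply L'Hôpital, or use the standard hierarchy e^(2|x|) ≫ |x^3| as x → -∞.
The indeterminate product → 0, so the limit = 6.

Final answer: 6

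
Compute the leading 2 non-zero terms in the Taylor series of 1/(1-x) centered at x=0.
x + 1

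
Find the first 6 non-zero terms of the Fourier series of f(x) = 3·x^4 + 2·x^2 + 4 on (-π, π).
(136 - 24·π^2)·cos(x) + (-7 + 6·π^2)·cos(2·x) + (8/9 - 8·π^2/3)·cos(3·x) + (-1/16 + 3·π^2/2)·cos(4·x) + (-24·π^2/25 - 56/625)·cos(5·x) + 4 + 2·π^2/3 + 3·π^4/5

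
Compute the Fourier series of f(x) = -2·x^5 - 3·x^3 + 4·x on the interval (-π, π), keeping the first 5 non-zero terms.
(-436 - 4·π^4 + 74·π^2)·sin(x) + (-7·π^2 + 13/2 + 2·π^4)·sin(2·x) + (-4·π^4/3 + 164/81 + 26·π^2/27)·sin(3·x) + (-67/32 + π^2/4 + π^4)·sin(4·x) + (-4·π^4/5 - 14·π^2/25 + 1084/625)·sin(5·x)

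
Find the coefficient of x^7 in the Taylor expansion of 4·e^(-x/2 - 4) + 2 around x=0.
Expand to order 7: 4·e^(-x/2 - 4) + 2 = -x^7·e^(-4)/161280 + x^6·e^(-4)/11520 - x^5·e^(-4)/960 + x^4·e^(-4)/96 - x^3·e^(-4)/12 + x^2·e^(-4)/2 - 2·x·e^(-4) + 4·e^(-4) + 2 + O(x^8).
The coefficient of x^7 is -e^(-4)/161280.

Final answer: -e^(-4)/161280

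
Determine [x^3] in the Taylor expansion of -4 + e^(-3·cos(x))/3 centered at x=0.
Expand to order 3: -4 + e^(-3·cos(x))/3 = x^2·e^(-3)/2 - 4 + e^(-3)/3 + O(x^4).
The coefficient of x^3 is 0.

Final answer: 0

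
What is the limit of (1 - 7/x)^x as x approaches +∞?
As x → +∞: this is the defining limit (1 - 7/x)^x → e^(-7).
Limit = e^(-7).

Final answer: e^(-7)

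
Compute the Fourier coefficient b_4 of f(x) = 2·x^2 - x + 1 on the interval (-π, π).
b_4 = (1/π) ∫_{-π}^{π} f(x)·sin(4x) dx.
Evaluate the integral (use parity and integration by parts as needed): b_4 = 1/2.

Final answer: 1/2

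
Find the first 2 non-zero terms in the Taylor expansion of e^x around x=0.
x + 1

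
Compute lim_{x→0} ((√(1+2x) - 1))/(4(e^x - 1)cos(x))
Both numerator and denominator → 0 as x → 0; this is a 0/0 indeterminate form.
Expand each to leading order near x = 0: numerator ~ x, denominator ~ 4·x.
The limit of the ratio is 1/4.

Final answer: 1/4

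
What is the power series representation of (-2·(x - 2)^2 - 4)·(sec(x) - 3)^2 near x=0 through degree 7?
-47·x^7/45 + 41·x^6/15 - 14·x^5/3 + 11·x^4 - 16·x^3 + 16·x^2 + 32·x - 48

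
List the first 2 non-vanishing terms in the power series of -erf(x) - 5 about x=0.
-2·x/√(π) - 5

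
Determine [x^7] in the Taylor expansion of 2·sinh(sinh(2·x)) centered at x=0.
Expand to order 7: 2·sinh(sinh(2·x)) = 2048·x^7/315 + 32·x^5/5 + 16·x^3/3 + 4·x + O(x^8).
The coefficient of x^7 is 2048/315.

Final answer: 2048/315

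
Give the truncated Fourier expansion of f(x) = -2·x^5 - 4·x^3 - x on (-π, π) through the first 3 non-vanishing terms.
(-434 - 4·π^4 + 72·π^2)·sin(x) + (-6·π^2 + 10 + 2·π^4)·sin(2·x) + (-4·π^4/3 - 70/81 + 8·π^2/27)·sin(3·x)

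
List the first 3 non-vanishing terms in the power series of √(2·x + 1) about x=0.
-x^2/2 + x + 1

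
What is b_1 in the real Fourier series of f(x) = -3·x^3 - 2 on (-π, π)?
b_1 = (1/π) ∫_{-π}^{π} f(x)·sin(1x) dx.
Evaluate the integral (use parity and integration by parts as needed): b_1 = 36 - 6·π^2.

Final answer: 36 - 6·π^2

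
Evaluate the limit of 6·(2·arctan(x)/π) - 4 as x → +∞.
Evaluate the dominant behaviour as x → +∞; each term tends to a finite value or vanishes.
Limit = 2.

Final answer: 2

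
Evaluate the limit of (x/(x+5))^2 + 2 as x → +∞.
As x → +∞: x/(x+5) = 1/(1 + 5/x) → 1, and the 2nd power of a limit-1 base also → 1; with the additive constant, 1 + 2 = 3.
Limit = 3.

Final answer: 3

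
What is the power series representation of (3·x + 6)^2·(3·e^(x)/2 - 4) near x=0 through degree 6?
87·x^6/80 + 99·x^5/20 + 18·x^4 + 99·x^3/2 + 117·x^2/2 - 36·x - 90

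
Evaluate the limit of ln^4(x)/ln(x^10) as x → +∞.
This is an ∞/∞ indeterminate form as x → +∞.
Write ln(x^10) = 10·ln(x), reducing the quotient to ln^3(x)/10 → ∞.
Limit = ∞.

Final answer: ∞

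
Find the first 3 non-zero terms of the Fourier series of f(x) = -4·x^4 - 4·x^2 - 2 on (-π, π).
(-176 + 32·π^2)·cos(x) + (8 - 8·π^2)·cos(2·x) - 4·π^4/5 - 4·π^2/3 - 2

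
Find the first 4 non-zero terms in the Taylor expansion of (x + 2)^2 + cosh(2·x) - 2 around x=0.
2·x^4/3 + 3·x^2 + 4·x + 3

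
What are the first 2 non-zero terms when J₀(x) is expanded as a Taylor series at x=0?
1 - x^2/4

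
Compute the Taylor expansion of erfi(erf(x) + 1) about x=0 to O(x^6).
x^5·(-16·e/π^2 + 2·e/(5·π) + 608·e/(15·π^3)) + x^4·(-16·e/(3·π^(3/2)) + 80·e/(3·π^(5/2))) + x^3·(-4·e/(3·π) + 16·e/π^2) + 8·e·x^2/π^(3/2) + 4·e·x/π + erfi(1)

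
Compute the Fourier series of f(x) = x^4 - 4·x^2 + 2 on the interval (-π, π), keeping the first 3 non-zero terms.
(64 - 8·π^2)·cos(x) + (-7 + 2·π^2)·cos(2·x) - 4·π^2/3 + 2 + π^4/5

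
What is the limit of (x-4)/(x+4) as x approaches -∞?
Evaluate the dominant behaviour as x → -∞; each term tends to a finite value or vanishes.
Limit = 1.

Final answer: 1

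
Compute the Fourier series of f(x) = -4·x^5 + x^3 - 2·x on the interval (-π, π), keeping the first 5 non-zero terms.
(-976 - 8·π^4 + 162·π^2)·sin(x) + (-21·π^2 + 67/2 + 4·π^4)·sin(2·x) + (-8·π^4/3 - 464/81 + 178·π^2/27)·sin(3·x) + (-3·π^2 + 17/8 + 2·π^4)·sin(4·x) + (-8·π^4/5 - 752/625 + 42·π^2/25)·sin(5·x)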